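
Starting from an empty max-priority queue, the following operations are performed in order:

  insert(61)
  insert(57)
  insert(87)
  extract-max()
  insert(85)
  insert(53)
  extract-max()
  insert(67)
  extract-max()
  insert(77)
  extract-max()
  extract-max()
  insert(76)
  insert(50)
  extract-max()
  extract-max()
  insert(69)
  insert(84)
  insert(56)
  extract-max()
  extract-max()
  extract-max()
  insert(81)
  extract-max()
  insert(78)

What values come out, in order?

87, 85, 67, 77, 61, 76, 57, 84, 69, 56, 81

insert 61 → {61}
insert 57 → {61, 57}
insert 87 → {87, 61, 57}
extract-max → 87; now {61, 57}
insert 85 → {85, 61, 57}
insert 53 → {85, 61, 57, 53}
extract-max → 85; now {61, 57, 53}
insert 67 → {67, 61, 57, 53}
extract-max → 67; now {61, 57, 53}
insert 77 → {77, 61, 57, 53}
extract-max → 77; now {61, 57, 53}
extract-max → 61; now {57, 53}
insert 76 → {76, 57, 53}
insert 50 → {76, 57, 53, 50}
extract-max → 76; now {57, 53, 50}
extract-max → 57; now {53, 50}
insert 69 → {69, 53, 50}
insert 84 → {84, 69, 53, 50}
insert 56 → {84, 69, 56, 53, 50}
extract-max → 84; now {69, 56, 53, 50}
extract-max → 69; now {56, 53, 50}
extract-max → 56; now {53, 50}
insert 81 → {81, 53, 50}
extract-max → 81; now {53, 50}
insert 78 → {78, 53, 50}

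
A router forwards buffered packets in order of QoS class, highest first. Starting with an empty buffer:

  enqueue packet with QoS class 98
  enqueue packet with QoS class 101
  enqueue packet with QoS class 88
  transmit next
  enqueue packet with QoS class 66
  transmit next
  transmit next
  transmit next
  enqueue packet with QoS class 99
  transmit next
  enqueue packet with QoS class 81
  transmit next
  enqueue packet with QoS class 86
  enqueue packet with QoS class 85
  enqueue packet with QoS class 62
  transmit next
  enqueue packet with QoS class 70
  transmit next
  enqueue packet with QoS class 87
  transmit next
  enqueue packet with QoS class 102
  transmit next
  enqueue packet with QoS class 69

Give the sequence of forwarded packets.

insert 98 → {98}
insert 101 → {101, 98}
insert 88 → {101, 98, 88}
transmit next → 101; now {98, 88}
insert 66 → {98, 88, 66}
transmit next → 98; now {88, 66}
transmit next → 88; now {66}
transmit next → 66; now {}
insert 99 → {99}
transmit next → 99; now {}
insert 81 → {81}
transmit next → 81; now {}
insert 86 → {86}
insert 85 → {86, 85}
insert 62 → {86, 85, 62}
transmit next → 86; now {85, 62}
insert 70 → {85, 70, 62}
transmit next → 85; now {70, 62}
insert 87 → {87, 70, 62}
transmit next → 87; now {70, 62}
insert 102 → {102, 70, 62}
transmit next → 102; now {70, 62}
insert 69 → {70, 69, 62}

101, 98, 88, 66, 99, 81, 86, 85, 87, 102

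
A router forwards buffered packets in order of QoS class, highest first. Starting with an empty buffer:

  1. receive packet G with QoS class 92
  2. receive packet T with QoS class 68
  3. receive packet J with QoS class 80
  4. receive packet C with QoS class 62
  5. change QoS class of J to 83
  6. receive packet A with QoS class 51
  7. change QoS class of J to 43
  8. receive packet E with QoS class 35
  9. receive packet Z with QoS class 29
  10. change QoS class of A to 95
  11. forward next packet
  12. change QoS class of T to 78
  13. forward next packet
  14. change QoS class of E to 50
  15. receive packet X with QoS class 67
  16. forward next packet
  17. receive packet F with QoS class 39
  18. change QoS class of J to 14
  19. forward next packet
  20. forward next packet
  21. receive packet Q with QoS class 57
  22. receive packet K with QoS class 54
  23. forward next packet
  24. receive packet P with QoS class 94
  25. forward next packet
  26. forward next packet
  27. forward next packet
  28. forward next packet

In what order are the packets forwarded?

add G (QoS class 92) → {G:92}
add T (QoS class 68) → {G:92, T:68}
add J (QoS class 80) → {G:92, J:80, T:68}
add C (QoS class 62) → {G:92, J:80, T:68, C:62}
update J to QoS class 83 → {G:92, J:83, T:68, C:62}
add A (QoS class 51) → {G:92, J:83, T:68, C:62, A:51}
update J to QoS class 43 → {G:92, T:68, C:62, A:51, J:43}
add E (QoS class 35) → {G:92, T:68, C:62, A:51, J:43, E:35}
add Z (QoS class 29) → {G:92, T:68, C:62, A:51, J:43, E:35, Z:29}
update A to QoS class 95 → {A:95, G:92, T:68, C:62, J:43, E:35, Z:29}
forward next packet → A; now {G:92, T:68, C:62, J:43, E:35, Z:29}
update T to QoS class 78 → {G:92, T:78, C:62, J:43, E:35, Z:29}
forward next packet → G; now {T:78, C:62, J:43, E:35, Z:29}
update E to QoS class 50 → {T:78, C:62, E:50, J:43, Z:29}
add X (QoS class 67) → {T:78, X:67, C:62, E:50, J:43, Z:29}
forward next packet → T; now {X:67, C:62, E:50, J:43, Z:29}
add F (QoS class 39) → {X:67, C:62, E:50, J:43, F:39, Z:29}
update J to QoS class 14 → {X:67, C:62, E:50, F:39, Z:29, J:14}
forward next packet → X; now {C:62, E:50, F:39, Z:29, J:14}
forward next packet → C; now {E:50, F:39, Z:29, J:14}
add Q (QoS class 57) → {Q:57, E:50, F:39, Z:29, J:14}
add K (QoS class 54) → {Q:57, K:54, E:50, F:39, Z:29, J:14}
forward next packet → Q; now {K:54, E:50, F:39, Z:29, J:14}
add P (QoS class 94) → {P:94, K:54, E:50, F:39, Z:29, J:14}
forward next packet → P; now {K:54, E:50, F:39, Z:29, J:14}
forward next packet → K; now {E:50, F:39, Z:29, J:14}
forward next packet → E; now {F:39, Z:29, J:14}
forward next packet → F; now {Z:29, J:14}

A, G, T, X, C, Q, P, K, E, F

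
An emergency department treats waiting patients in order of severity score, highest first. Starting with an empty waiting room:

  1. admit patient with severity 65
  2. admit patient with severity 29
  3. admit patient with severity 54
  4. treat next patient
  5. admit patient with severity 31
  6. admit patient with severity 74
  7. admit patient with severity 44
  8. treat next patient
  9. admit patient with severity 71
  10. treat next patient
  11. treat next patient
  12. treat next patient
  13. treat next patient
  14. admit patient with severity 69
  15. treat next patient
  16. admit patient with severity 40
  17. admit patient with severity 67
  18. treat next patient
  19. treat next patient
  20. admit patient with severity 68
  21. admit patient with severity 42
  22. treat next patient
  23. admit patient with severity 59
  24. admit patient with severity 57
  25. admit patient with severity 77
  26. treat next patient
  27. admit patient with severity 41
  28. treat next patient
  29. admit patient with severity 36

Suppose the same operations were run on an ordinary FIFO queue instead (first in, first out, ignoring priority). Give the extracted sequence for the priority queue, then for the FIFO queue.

priority queue: 65, 74, 71, 54, 44, 31, 69, 67, 40, 68, 77, 59; FIFO queue: [65, 29, 54, 31, 74, 44, 71, 69, 40, 67, 68, 42]

insert 65 → {65}
insert 29 → {65, 29}
insert 54 → {65, 54, 29}
treat next patient → 65; now {54, 29}
insert 31 → {54, 31, 29}
insert 74 → {74, 54, 31, 29}
insert 44 → {74, 54, 44, 31, 29}
treat next patient → 74; now {54, 44, 31, 29}
insert 71 → {71, 54, 44, 31, 29}
treat next patient → 71; now {54, 44, 31, 29}
treat next patient → 54; now {44, 31, 29}
treat next patient → 44; now {31, 29}
treat next patient → 31; now {29}
insert 69 → {69, 29}
treat next patient → 69; now {29}
insert 40 → {40, 29}
insert 67 → {67, 40, 29}
treat next patient → 67; now {40, 29}
treat next patient → 40; now {29}
insert 68 → {68, 29}
insert 42 → {68, 42, 29}
treat next patient → 68; now {42, 29}
insert 59 → {59, 42, 29}
insert 57 → {59, 57, 42, 29}
insert 77 → {77, 59, 57, 42, 29}
treat next patient → 77; now {59, 57, 42, 29}
insert 41 → {59, 57, 42, 41, 29}
treat next patient → 59; now {57, 42, 41, 29}
insert 36 → {57, 42, 41, 36, 29}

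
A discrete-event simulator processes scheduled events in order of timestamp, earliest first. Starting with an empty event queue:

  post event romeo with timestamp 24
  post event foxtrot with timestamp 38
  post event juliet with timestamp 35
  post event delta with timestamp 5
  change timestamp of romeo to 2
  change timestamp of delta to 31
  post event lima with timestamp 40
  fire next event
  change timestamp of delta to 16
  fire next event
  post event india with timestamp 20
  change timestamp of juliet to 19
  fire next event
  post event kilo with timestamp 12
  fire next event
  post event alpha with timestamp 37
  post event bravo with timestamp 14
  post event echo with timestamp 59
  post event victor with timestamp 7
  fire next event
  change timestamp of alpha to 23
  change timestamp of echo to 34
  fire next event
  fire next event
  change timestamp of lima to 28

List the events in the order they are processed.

[romeo, delta, juliet, kilo, victor, bravo, india]

add romeo (timestamp 24) → {romeo:24}
add foxtrot (timestamp 38) → {romeo:24, foxtrot:38}
add juliet (timestamp 35) → {romeo:24, juliet:35, foxtrot:38}
add delta (timestamp 5) → {delta:5, romeo:24, juliet:35, foxtrot:38}
update romeo to timestamp 2 → {romeo:2, delta:5, juliet:35, foxtrot:38}
update delta to timestamp 31 → {romeo:2, delta:31, juliet:35, foxtrot:38}
add lima (timestamp 40) → {romeo:2, delta:31, juliet:35, foxtrot:38, lima:40}
fire next event → romeo; now {delta:31, juliet:35, foxtrot:38, lima:40}
update delta to timestamp 16 → {delta:16, juliet:35, foxtrot:38, lima:40}
fire next event → delta; now {juliet:35, foxtrot:38, lima:40}
add india (timestamp 20) → {india:20, juliet:35, foxtrot:38, lima:40}
update juliet to timestamp 19 → {juliet:19, india:20, foxtrot:38, lima:40}
fire next event → juliet; now {india:20, foxtrot:38, lima:40}
add kilo (timestamp 12) → {kilo:12, india:20, foxtrot:38, lima:40}
fire next event → kilo; now {india:20, foxtrot:38, lima:40}
add alpha (timestamp 37) → {india:20, alpha:37, foxtrot:38, lima:40}
add bravo (timestamp 14) → {bravo:14, india:20, alpha:37, foxtrot:38, lima:40}
add echo (timestamp 59) → {bravo:14, india:20, alpha:37, foxtrot:38, lima:40, echo:59}
add victor (timestamp 7) → {victor:7, bravo:14, india:20, alpha:37, foxtrot:38, lima:40, echo:59}
fire next event → victor; now {bravo:14, india:20, alpha:37, foxtrot:38, lima:40, echo:59}
update alpha to timestamp 23 → {bravo:14, india:20, alpha:23, foxtrot:38, lima:40, echo:59}
update echo to timestamp 34 → {bravo:14, india:20, alpha:23, echo:34, foxtrot:38, lima:40}
fire next event → bravo; now {india:20, alpha:23, echo:34, foxtrot:38, lima:40}
fire next event → india; now {alpha:23, echo:34, foxtrot:38, lima:40}
update lima to timestamp 28 → {alpha:23, lima:28, echo:34, foxtrot:38}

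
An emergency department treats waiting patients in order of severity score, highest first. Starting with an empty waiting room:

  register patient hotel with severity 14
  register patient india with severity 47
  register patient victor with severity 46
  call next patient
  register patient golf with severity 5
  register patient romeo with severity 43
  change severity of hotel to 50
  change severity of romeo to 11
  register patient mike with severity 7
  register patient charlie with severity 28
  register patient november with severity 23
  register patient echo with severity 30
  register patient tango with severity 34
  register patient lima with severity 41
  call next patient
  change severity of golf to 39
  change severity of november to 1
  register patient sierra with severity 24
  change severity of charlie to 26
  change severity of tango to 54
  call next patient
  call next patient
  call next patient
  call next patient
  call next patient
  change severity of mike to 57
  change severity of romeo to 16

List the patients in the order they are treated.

india → hotel → tango → victor → lima → golf → echo

add hotel (severity 14) → {hotel:14}
add india (severity 47) → {india:47, hotel:14}
add victor (severity 46) → {india:47, victor:46, hotel:14}
call next patient → india; now {victor:46, hotel:14}
add golf (severity 5) → {victor:46, hotel:14, golf:5}
add romeo (severity 43) → {victor:46, romeo:43, hotel:14, golf:5}
update hotel to severity 50 → {hotel:50, victor:46, romeo:43, golf:5}
update romeo to severity 11 → {hotel:50, victor:46, romeo:11, golf:5}
add mike (severity 7) → {hotel:50, victor:46, romeo:11, mike:7, golf:5}
add charlie (severity 28) → {hotel:50, victor:46, charlie:28, romeo:11, mike:7, golf:5}
add november (severity 23) → {hotel:50, victor:46, charlie:28, november:23, romeo:11, mike:7, golf:5}
add echo (severity 30) → {hotel:50, victor:46, echo:30, charlie:28, november:23, romeo:11, mike:7, golf:5}
add tango (severity 34) → {hotel:50, victor:46, tango:34, echo:30, charlie:28, november:23, romeo:11, mike:7, golf:5}
add lima (severity 41) → {hotel:50, victor:46, lima:41, tango:34, echo:30, charlie:28, november:23, romeo:11, mike:7, golf:5}
call next patient → hotel; now {victor:46, lima:41, tango:34, echo:30, charlie:28, november:23, romeo:11, mike:7, golf:5}
update golf to severity 39 → {victor:46, lima:41, golf:39, tango:34, echo:30, charlie:28, november:23, romeo:11, mike:7}
update november to severity 1 → {victor:46, lima:41, golf:39, tango:34, echo:30, charlie:28, romeo:11, mike:7, november:1}
add sierra (severity 24) → {victor:46, lima:41, golf:39, tango:34, echo:30, charlie:28, sierra:24, romeo:11, mike:7, november:1}
update charlie to severity 26 → {victor:46, lima:41, golf:39, tango:34, echo:30, charlie:26, sierra:24, romeo:11, mike:7, november:1}
update tango to severity 54 → {tango:54, victor:46, lima:41, golf:39, echo:30, charlie:26, sierra:24, romeo:11, mike:7, november:1}
call next patient → tango; now {victor:46, lima:41, golf:39, echo:30, charlie:26, sierra:24, romeo:11, mike:7, november:1}
call next patient → victor; now {lima:41, golf:39, echo:30, charlie:26, sierra:24, romeo:11, mike:7, november:1}
call next patient → lima; now {golf:39, echo:30, charlie:26, sierra:24, romeo:11, mike:7, november:1}
call next patient → golf; now {echo:30, charlie:26, sierra:24, romeo:11, mike:7, november:1}
call next patient → echo; now {charlie:26, sierra:24, romeo:11, mike:7, november:1}
update mike to severity 57 → {mike:57, charlie:26, sierra:24, romeo:11, november:1}
update romeo to severity 16 → {mike:57, charlie:26, sierra:24, romeo:16, november:1}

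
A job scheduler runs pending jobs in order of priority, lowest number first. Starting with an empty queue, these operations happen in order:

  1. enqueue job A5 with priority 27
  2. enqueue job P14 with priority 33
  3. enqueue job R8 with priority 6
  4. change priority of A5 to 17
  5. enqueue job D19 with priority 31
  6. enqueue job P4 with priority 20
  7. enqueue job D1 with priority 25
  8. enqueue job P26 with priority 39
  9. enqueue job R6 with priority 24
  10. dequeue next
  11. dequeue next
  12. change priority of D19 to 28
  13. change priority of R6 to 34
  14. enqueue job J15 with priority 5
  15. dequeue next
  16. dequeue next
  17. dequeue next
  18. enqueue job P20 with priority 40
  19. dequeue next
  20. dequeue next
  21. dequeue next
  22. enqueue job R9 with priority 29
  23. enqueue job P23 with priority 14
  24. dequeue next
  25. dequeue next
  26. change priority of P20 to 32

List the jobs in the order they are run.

R8 → A5 → J15 → P4 → D1 → D19 → P14 → R6 → P23 → R9

add A5 (priority 27) → {A5:27}
add P14 (priority 33) → {A5:27, P14:33}
add R8 (priority 6) → {R8:6, A5:27, P14:33}
update A5 to priority 17 → {R8:6, A5:17, P14:33}
add D19 (priority 31) → {R8:6, A5:17, D19:31, P14:33}
add P4 (priority 20) → {R8:6, A5:17, P4:20, D19:31, P14:33}
add D1 (priority 25) → {R8:6, A5:17, P4:20, D1:25, D19:31, P14:33}
add P26 (priority 39) → {R8:6, A5:17, P4:20, D1:25, D19:31, P14:33, P26:39}
add R6 (priority 24) → {R8:6, A5:17, P4:20, R6:24, D1:25, D19:31, P14:33, P26:39}
dequeue next → R8; now {A5:17, P4:20, R6:24, D1:25, D19:31, P14:33, P26:39}
dequeue next → A5; now {P4:20, R6:24, D1:25, D19:31, P14:33, P26:39}
update D19 to priority 28 → {P4:20, R6:24, D1:25, D19:28, P14:33, P26:39}
update R6 to priority 34 → {P4:20, D1:25, D19:28, P14:33, R6:34, P26:39}
add J15 (priority 5) → {J15:5, P4:20, D1:25, D19:28, P14:33, R6:34, P26:39}
dequeue next → J15; now {P4:20, D1:25, D19:28, P14:33, R6:34, P26:39}
dequeue next → P4; now {D1:25, D19:28, P14:33, R6:34, P26:39}
dequeue next → D1; now {D19:28, P14:33, R6:34, P26:39}
add P20 (priority 40) → {D19:28, P14:33, R6:34, P26:39, P20:40}
dequeue next → D19; now {P14:33, R6:34, P26:39, P20:40}
dequeue next → P14; now {R6:34, P26:39, P20:40}
dequeue next → R6; now {P26:39, P20:40}
add R9 (priority 29) → {R9:29, P26:39, P20:40}
add P23 (priority 14) → {P23:14, R9:29, P26:39, P20:40}
dequeue next → P23; now {R9:29, P26:39, P20:40}
dequeue next → R9; now {P26:39, P20:40}
update P20 to priority 32 → {P20:32, P26:39}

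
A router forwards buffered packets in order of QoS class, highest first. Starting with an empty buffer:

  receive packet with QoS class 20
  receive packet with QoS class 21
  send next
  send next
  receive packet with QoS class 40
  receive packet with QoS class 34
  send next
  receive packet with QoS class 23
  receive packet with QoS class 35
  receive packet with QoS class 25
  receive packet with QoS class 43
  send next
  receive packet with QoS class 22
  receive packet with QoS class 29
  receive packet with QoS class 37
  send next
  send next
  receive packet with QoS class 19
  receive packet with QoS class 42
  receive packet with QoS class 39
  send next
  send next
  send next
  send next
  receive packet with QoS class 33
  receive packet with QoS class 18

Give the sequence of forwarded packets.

insert 20 → {20}
insert 21 → {21, 20}
send next → 21; now {20}
send next → 20; now {}
insert 40 → {40}
insert 34 → {40, 34}
send next → 40; now {34}
insert 23 → {34, 23}
insert 35 → {35, 34, 23}
insert 25 → {35, 34, 25, 23}
insert 43 → {43, 35, 34, 25, 23}
send next → 43; now {35, 34, 25, 23}
insert 22 → {35, 34, 25, 23, 22}
insert 29 → {35, 34, 29, 25, 23, 22}
insert 37 → {37, 35, 34, 29, 25, 23, 22}
send next → 37; now {35, 34, 29, 25, 23, 22}
send next → 35; now {34, 29, 25, 23, 22}
insert 19 → {34, 29, 25, 23, 22, 19}
insert 42 → {42, 34, 29, 25, 23, 22, 19}
insert 39 → {42, 39, 34, 29, 25, 23, 22, 19}
send next → 42; now {39, 34, 29, 25, 23, 22, 19}
send next → 39; now {34, 29, 25, 23, 22, 19}
send next → 34; now {29, 25, 23, 22, 19}
send next → 29; now {25, 23, 22, 19}
insert 33 → {33, 25, 23, 22, 19}
insert 18 → {33, 25, 23, 22, 19, 18}

[21, 20, 40, 43, 37, 35, 42, 39, 34, 29]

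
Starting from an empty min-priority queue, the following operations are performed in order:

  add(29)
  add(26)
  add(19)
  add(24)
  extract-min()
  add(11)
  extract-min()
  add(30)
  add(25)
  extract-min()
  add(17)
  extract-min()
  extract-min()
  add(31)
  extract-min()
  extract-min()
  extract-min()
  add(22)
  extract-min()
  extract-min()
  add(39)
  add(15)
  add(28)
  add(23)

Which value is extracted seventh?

insert 29 → {29}
insert 26 → {26, 29}
insert 19 → {19, 26, 29}
insert 24 → {19, 24, 26, 29}
extract-min → 19; now {24, 26, 29}
insert 11 → {11, 24, 26, 29}
extract-min → 11; now {24, 26, 29}
insert 30 → {24, 26, 29, 30}
insert 25 → {24, 25, 26, 29, 30}
extract-min → 24; now {25, 26, 29, 30}
insert 17 → {17, 25, 26, 29, 30}
extract-min → 17; now {25, 26, 29, 30}
extract-min → 25; now {26, 29, 30}
insert 31 → {26, 29, 30, 31}
extract-min → 26; now {29, 30, 31}
extract-min → 29; now {30, 31}
extract-min → 30; now {31}
insert 22 → {22, 31}
extract-min → 22; now {31}
extract-min → 31; now {}
insert 39 → {39}
insert 15 → {15, 39}
insert 28 → {15, 28, 39}
insert 23 → {15, 23, 28, 39}

29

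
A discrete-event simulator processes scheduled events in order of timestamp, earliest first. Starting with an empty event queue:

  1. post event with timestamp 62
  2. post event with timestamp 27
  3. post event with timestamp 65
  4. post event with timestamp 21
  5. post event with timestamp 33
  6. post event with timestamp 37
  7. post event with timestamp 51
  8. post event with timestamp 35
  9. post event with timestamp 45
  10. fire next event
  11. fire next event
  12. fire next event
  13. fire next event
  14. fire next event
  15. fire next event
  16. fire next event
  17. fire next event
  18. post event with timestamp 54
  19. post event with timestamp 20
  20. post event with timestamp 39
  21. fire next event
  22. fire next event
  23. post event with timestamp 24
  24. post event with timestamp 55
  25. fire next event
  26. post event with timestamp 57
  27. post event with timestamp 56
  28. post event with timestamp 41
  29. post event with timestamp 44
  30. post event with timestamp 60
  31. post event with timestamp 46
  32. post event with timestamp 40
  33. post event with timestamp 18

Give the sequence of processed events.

insert 62 → {62}
insert 27 → {27, 62}
insert 65 → {27, 62, 65}
insert 21 → {21, 27, 62, 65}
insert 33 → {21, 27, 33, 62, 65}
insert 37 → {21, 27, 33, 37, 62, 65}
insert 51 → {21, 27, 33, 37, 51, 62, 65}
insert 35 → {21, 27, 33, 35, 37, 51, 62, 65}
insert 45 → {21, 27, 33, 35, 37, 45, 51, 62, 65}
fire next event → 21; now {27, 33, 35, 37, 45, 51, 62, 65}
fire next event → 27; now {33, 35, 37, 45, 51, 62, 65}
fire next event → 33; now {35, 37, 45, 51, 62, 65}
fire next event → 35; now {37, 45, 51, 62, 65}
fire next event → 37; now {45, 51, 62, 65}
fire next event → 45; now {51, 62, 65}
fire next event → 51; now {62, 65}
fire next event → 62; now {65}
insert 54 → {54, 65}
insert 20 → {20, 54, 65}
insert 39 → {20, 39, 54, 65}
fire next event → 20; now {39, 54, 65}
fire next event → 39; now {54, 65}
insert 24 → {24, 54, 65}
insert 55 → {24, 54, 55, 65}
fire next event → 24; now {54, 55, 65}
insert 57 → {54, 55, 57, 65}
insert 56 → {54, 55, 56, 57, 65}
insert 41 → {41, 54, 55, 56, 57, 65}
insert 44 → {41, 44, 54, 55, 56, 57, 65}
insert 60 → {41, 44, 54, 55, 56, 57, 60, 65}
insert 46 → {41, 44, 46, 54, 55, 56, 57, 60, 65}
insert 40 → {40, 41, 44, 46, 54, 55, 56, 57, 60, 65}
insert 18 → {18, 40, 41, 44, 46, 54, 55, 56, 57, 60, 65}

[21, 27, 33, 35, 37, 45, 51, 62, 20, 39, 24]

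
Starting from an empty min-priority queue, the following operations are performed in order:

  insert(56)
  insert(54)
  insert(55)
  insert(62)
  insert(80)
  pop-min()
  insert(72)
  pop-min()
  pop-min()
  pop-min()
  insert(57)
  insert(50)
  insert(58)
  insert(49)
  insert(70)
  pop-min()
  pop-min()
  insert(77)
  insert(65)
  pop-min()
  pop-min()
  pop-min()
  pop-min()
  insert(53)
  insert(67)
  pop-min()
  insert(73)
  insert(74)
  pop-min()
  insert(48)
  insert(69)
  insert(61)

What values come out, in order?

[54, 55, 56, 62, 49, 50, 57, 58, 65, 70, 53, 67]

insert 56 → {56}
insert 54 → {54, 56}
insert 55 → {54, 55, 56}
insert 62 → {54, 55, 56, 62}
insert 80 → {54, 55, 56, 62, 80}
pop-min → 54; now {55, 56, 62, 80}
insert 72 → {55, 56, 62, 72, 80}
pop-min → 55; now {56, 62, 72, 80}
pop-min → 56; now {62, 72, 80}
pop-min → 62; now {72, 80}
insert 57 → {57, 72, 80}
insert 50 → {50, 57, 72, 80}
insert 58 → {50, 57, 58, 72, 80}
insert 49 → {49, 50, 57, 58, 72, 80}
insert 70 → {49, 50, 57, 58, 70, 72, 80}
pop-min → 49; now {50, 57, 58, 70, 72, 80}
pop-min → 50; now {57, 58, 70, 72, 80}
insert 77 → {57, 58, 70, 72, 77, 80}
insert 65 → {57, 58, 65, 70, 72, 77, 80}
pop-min → 57; now {58, 65, 70, 72, 77, 80}
pop-min → 58; now {65, 70, 72, 77, 80}
pop-min → 65; now {70, 72, 77, 80}
pop-min → 70; now {72, 77, 80}
insert 53 → {53, 72, 77, 80}
insert 67 → {53, 67, 72, 77, 80}
pop-min → 53; now {67, 72, 77, 80}
insert 73 → {67, 72, 73, 77, 80}
insert 74 → {67, 72, 73, 74, 77, 80}
pop-min → 67; now {72, 73, 74, 77, 80}
insert 48 → {48, 72, 73, 74, 77, 80}
insert 69 → {48, 69, 72, 73, 74, 77, 80}
insert 61 → {48, 61, 69, 72, 73, 74, 77, 80}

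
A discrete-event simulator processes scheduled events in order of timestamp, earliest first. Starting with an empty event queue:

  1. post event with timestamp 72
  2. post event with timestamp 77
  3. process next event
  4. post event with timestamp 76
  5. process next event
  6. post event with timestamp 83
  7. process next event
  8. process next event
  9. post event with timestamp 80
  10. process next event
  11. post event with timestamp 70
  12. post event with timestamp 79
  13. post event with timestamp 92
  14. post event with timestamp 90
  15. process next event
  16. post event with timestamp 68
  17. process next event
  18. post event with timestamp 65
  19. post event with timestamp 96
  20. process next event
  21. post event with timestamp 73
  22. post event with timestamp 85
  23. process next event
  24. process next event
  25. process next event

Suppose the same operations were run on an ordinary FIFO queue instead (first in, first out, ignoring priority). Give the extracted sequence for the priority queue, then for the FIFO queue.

priority queue: 72 → 76 → 77 → 83 → 80 → 70 → 68 → 65 → 73 → 79 → 85; FIFO queue: [72, 77, 76, 83, 80, 70, 79, 92, 90, 68, 65]

insert 72 → {72}
insert 77 → {72, 77}
process next event → 72; now {77}
insert 76 → {76, 77}
process next event → 76; now {77}
insert 83 → {77, 83}
process next event → 77; now {83}
process next event → 83; now {}
insert 80 → {80}
process next event → 80; now {}
insert 70 → {70}
insert 79 → {70, 79}
insert 92 → {70, 79, 92}
insert 90 → {70, 79, 90, 92}
process next event → 70; now {79, 90, 92}
insert 68 → {68, 79, 90, 92}
process next event → 68; now {79, 90, 92}
insert 65 → {65, 79, 90, 92}
insert 96 → {65, 79, 90, 92, 96}
process next event → 65; now {79, 90, 92, 96}
insert 73 → {73, 79, 90, 92, 96}
insert 85 → {73, 79, 85, 90, 92, 96}
process next event → 73; now {79, 85, 90, 92, 96}
process next event → 79; now {85, 90, 92, 96}
process next event → 85; now {90, 92, 96}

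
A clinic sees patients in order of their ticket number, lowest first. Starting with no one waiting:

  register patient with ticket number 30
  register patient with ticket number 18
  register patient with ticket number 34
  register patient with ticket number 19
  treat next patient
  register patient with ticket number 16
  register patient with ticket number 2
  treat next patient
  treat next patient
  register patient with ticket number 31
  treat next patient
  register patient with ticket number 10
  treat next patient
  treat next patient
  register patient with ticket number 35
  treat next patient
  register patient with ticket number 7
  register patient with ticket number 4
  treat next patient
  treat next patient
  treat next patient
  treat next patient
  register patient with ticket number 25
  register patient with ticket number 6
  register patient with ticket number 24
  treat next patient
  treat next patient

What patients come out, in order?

insert 30 → {30}
insert 18 → {18, 30}
insert 34 → {18, 30, 34}
insert 19 → {18, 19, 30, 34}
treat next patient → 18; now {19, 30, 34}
insert 16 → {16, 19, 30, 34}
insert 2 → {2, 16, 19, 30, 34}
treat next patient → 2; now {16, 19, 30, 34}
treat next patient → 16; now {19, 30, 34}
insert 31 → {19, 30, 31, 34}
treat next patient → 19; now {30, 31, 34}
insert 10 → {10, 30, 31, 34}
treat next patient → 10; now {30, 31, 34}
treat next patient → 30; now {31, 34}
insert 35 → {31, 34, 35}
treat next patient → 31; now {34, 35}
insert 7 → {7, 34, 35}
insert 4 → {4, 7, 34, 35}
treat next patient → 4; now {7, 34, 35}
treat next patient → 7; now {34, 35}
treat next patient → 34; now {35}
treat next patient → 35; now {}
insert 25 → {25}
insert 6 → {6, 25}
insert 24 → {6, 24, 25}
treat next patient → 6; now {24, 25}
treat next patient → 24; now {25}

[18, 2, 16, 19, 10, 30, 31, 4, 7, 34, 35, 6, 24]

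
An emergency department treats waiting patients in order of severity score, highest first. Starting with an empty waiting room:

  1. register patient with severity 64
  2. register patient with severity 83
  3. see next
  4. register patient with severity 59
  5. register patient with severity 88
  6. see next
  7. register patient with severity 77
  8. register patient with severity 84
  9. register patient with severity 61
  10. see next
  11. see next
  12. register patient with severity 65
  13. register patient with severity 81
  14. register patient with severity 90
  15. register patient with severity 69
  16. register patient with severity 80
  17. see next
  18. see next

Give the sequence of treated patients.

insert 64 → {64}
insert 83 → {83, 64}
see next → 83; now {64}
insert 59 → {64, 59}
insert 88 → {88, 64, 59}
see next → 88; now {64, 59}
insert 77 → {77, 64, 59}
insert 84 → {84, 77, 64, 59}
insert 61 → {84, 77, 64, 61, 59}
see next → 84; now {77, 64, 61, 59}
see next → 77; now {64, 61, 59}
insert 65 → {65, 64, 61, 59}
insert 81 → {81, 65, 64, 61, 59}
insert 90 → {90, 81, 65, 64, 61, 59}
insert 69 → {90, 81, 69, 65, 64, 61, 59}
insert 80 → {90, 81, 80, 69, 65, 64, 61, 59}
see next → 90; now {81, 80, 69, 65, 64, 61, 59}
see next → 81; now {80, 69, 65, 64, 61, 59}

[83, 88, 84, 77, 90, 81]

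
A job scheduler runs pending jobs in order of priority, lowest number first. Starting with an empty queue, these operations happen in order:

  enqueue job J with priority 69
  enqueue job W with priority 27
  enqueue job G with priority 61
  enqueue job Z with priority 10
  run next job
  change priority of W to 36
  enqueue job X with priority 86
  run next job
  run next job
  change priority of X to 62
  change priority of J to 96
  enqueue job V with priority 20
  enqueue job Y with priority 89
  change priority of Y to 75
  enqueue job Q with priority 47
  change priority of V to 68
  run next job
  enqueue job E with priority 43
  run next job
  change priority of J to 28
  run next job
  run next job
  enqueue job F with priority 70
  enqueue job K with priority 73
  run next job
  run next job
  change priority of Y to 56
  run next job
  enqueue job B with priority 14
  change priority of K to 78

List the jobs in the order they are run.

add J (priority 69) → {J:69}
add W (priority 27) → {W:27, J:69}
add G (priority 61) → {W:27, G:61, J:69}
add Z (priority 10) → {Z:10, W:27, G:61, J:69}
run next job → Z; now {W:27, G:61, J:69}
update W to priority 36 → {W:36, G:61, J:69}
add X (priority 86) → {W:36, G:61, J:69, X:86}
run next job → W; now {G:61, J:69, X:86}
run next job → G; now {J:69, X:86}
update X to priority 62 → {X:62, J:69}
update J to priority 96 → {X:62, J:96}
add V (priority 20) → {V:20, X:62, J:96}
add Y (priority 89) → {V:20, X:62, Y:89, J:96}
update Y to priority 75 → {V:20, X:62, Y:75, J:96}
add Q (priority 47) → {V:20, Q:47, X:62, Y:75, J:96}
update V to priority 68 → {Q:47, X:62, V:68, Y:75, J:96}
run next job → Q; now {X:62, V:68, Y:75, J:96}
add E (priority 43) → {E:43, X:62, V:68, Y:75, J:96}
run next job → E; now {X:62, V:68, Y:75, J:96}
update J to priority 28 → {J:28, X:62, V:68, Y:75}
run next job → J; now {X:62, V:68, Y:75}
run next job → X; now {V:68, Y:75}
add F (priority 70) → {V:68, F:70, Y:75}
add K (priority 73) → {V:68, F:70, K:73, Y:75}
run next job → V; now {F:70, K:73, Y:75}
run next job → F; now {K:73, Y:75}
update Y to priority 56 → {Y:56, K:73}
run next job → Y; now {K:73}
add B (priority 14) → {B:14, K:73}
update K to priority 78 → {B:14, K:78}

[Z, W, G, Q, E, J, X, V, F, Y]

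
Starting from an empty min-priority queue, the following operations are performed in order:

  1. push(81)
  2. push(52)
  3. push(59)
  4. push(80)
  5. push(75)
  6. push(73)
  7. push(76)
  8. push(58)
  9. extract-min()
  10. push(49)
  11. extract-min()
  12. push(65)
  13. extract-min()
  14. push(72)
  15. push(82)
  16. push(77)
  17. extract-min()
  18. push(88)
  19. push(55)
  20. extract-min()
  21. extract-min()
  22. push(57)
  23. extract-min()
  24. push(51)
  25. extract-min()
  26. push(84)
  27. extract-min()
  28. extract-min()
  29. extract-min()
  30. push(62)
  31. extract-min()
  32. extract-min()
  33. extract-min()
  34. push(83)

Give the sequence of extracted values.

insert 81 → {81}
insert 52 → {52, 81}
insert 59 → {52, 59, 81}
insert 80 → {52, 59, 80, 81}
insert 75 → {52, 59, 75, 80, 81}
insert 73 → {52, 59, 73, 75, 80, 81}
insert 76 → {52, 59, 73, 75, 76, 80, 81}
insert 58 → {52, 58, 59, 73, 75, 76, 80, 81}
extract-min → 52; now {58, 59, 73, 75, 76, 80, 81}
insert 49 → {49, 58, 59, 73, 75, 76, 80, 81}
extract-min → 49; now {58, 59, 73, 75, 76, 80, 81}
insert 65 → {58, 59, 65, 73, 75, 76, 80, 81}
extract-min → 58; now {59, 65, 73, 75, 76, 80, 81}
insert 72 → {59, 65, 72, 73, 75, 76, 80, 81}
insert 82 → {59, 65, 72, 73, 75, 76, 80, 81, 82}
insert 77 → {59, 65, 72, 73, 75, 76, 77, 80, 81, 82}
extract-min → 59; now {65, 72, 73, 75, 76, 77, 80, 81, 82}
insert 88 → {65, 72, 73, 75, 76, 77, 80, 81, 82, 88}
insert 55 → {55, 65, 72, 73, 75, 76, 77, 80, 81, 82, 88}
extract-min → 55; now {65, 72, 73, 75, 76, 77, 80, 81, 82, 88}
extract-min → 65; now {72, 73, 75, 76, 77, 80, 81, 82, 88}
insert 57 → {57, 72, 73, 75, 76, 77, 80, 81, 82, 88}
extract-min → 57; now {72, 73, 75, 76, 77, 80, 81, 82, 88}
insert 51 → {51, 72, 73, 75, 76, 77, 80, 81, 82, 88}
extract-min → 51; now {72, 73, 75, 76, 77, 80, 81, 82, 88}
insert 84 → {72, 73, 75, 76, 77, 80, 81, 82, 84, 88}
extract-min → 72; now {73, 75, 76, 77, 80, 81, 82, 84, 88}
extract-min → 73; now {75, 76, 77, 80, 81, 82, 84, 88}
extract-min → 75; now {76, 77, 80, 81, 82, 84, 88}
insert 62 → {62, 76, 77, 80, 81, 82, 84, 88}
extract-min → 62; now {76, 77, 80, 81, 82, 84, 88}
extract-min → 76; now {77, 80, 81, 82, 84, 88}
extract-min → 77; now {80, 81, 82, 84, 88}
insert 83 → {80, 81, 82, 83, 84, 88}

52 → 49 → 58 → 59 → 55 → 65 → 57 → 51 → 72 → 73 → 75 → 62 → 76 → 77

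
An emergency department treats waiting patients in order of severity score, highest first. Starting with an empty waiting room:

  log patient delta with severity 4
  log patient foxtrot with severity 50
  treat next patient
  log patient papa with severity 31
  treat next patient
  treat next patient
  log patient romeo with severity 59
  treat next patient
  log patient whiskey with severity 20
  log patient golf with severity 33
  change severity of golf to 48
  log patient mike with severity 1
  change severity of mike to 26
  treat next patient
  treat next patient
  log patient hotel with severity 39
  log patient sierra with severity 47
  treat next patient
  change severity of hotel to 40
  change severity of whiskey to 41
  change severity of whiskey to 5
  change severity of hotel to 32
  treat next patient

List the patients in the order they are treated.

add delta (severity 4) → {delta:4}
add foxtrot (severity 50) → {foxtrot:50, delta:4}
treat next patient → foxtrot; now {delta:4}
add papa (severity 31) → {papa:31, delta:4}
treat next patient → papa; now {delta:4}
treat next patient → delta; now {}
add romeo (severity 59) → {romeo:59}
treat next patient → romeo; now {}
add whiskey (severity 20) → {whiskey:20}
add golf (severity 33) → {golf:33, whiskey:20}
update golf to severity 48 → {golf:48, whiskey:20}
add mike (severity 1) → {golf:48, whiskey:20, mike:1}
update mike to severity 26 → {golf:48, mike:26, whiskey:20}
treat next patient → golf; now {mike:26, whiskey:20}
treat next patient → mike; now {whiskey:20}
add hotel (severity 39) → {hotel:39, whiskey:20}
add sierra (severity 47) → {sierra:47, hotel:39, whiskey:20}
treat next patient → sierra; now {hotel:39, whiskey:20}
update hotel to severity 40 → {hotel:40, whiskey:20}
update whiskey to severity 41 → {whiskey:41, hotel:40}
update whiskey to severity 5 → {hotel:40, whiskey:5}
update hotel to severity 32 → {hotel:32, whiskey:5}
treat next patient → hotel; now {whiskey:5}

foxtrot, papa, delta, romeo, golf, mike, sierra, hotel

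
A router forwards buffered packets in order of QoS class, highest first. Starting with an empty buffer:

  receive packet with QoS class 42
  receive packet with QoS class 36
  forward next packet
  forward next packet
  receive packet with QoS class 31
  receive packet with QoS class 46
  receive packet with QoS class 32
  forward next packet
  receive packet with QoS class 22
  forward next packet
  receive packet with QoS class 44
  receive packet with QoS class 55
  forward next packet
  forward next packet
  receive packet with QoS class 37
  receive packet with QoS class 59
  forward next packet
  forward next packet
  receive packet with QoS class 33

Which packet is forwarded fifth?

55

insert 42 → {42}
insert 36 → {42, 36}
forward next packet → 42; now {36}
forward next packet → 36; now {}
insert 31 → {31}
insert 46 → {46, 31}
insert 32 → {46, 32, 31}
forward next packet → 46; now {32, 31}
insert 22 → {32, 31, 22}
forward next packet → 32; now {31, 22}
insert 44 → {44, 31, 22}
insert 55 → {55, 44, 31, 22}
forward next packet → 55; now {44, 31, 22}
forward next packet → 44; now {31, 22}
insert 37 → {37, 31, 22}
insert 59 → {59, 37, 31, 22}
forward next packet → 59; now {37, 31, 22}
forward next packet → 37; now {31, 22}
insert 33 → {33, 31, 22}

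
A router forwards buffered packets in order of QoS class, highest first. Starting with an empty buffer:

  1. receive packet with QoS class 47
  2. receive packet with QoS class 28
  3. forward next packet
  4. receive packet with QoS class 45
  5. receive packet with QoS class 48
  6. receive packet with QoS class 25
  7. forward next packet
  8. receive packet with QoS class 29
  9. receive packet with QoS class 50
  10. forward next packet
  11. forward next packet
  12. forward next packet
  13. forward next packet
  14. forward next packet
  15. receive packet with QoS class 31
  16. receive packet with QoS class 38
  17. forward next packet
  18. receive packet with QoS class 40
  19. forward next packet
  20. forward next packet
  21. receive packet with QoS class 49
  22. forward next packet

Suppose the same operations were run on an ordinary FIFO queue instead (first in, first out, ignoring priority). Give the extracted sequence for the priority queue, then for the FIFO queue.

priority queue: [47, 48, 50, 45, 29, 28, 25, 38, 40, 31, 49]; FIFO queue: 47, 28, 45, 48, 25, 29, 50, 31, 38, 40, 49

insert 47 → {47}
insert 28 → {47, 28}
forward next packet → 47; now {28}
insert 45 → {45, 28}
insert 48 → {48, 45, 28}
insert 25 → {48, 45, 28, 25}
forward next packet → 48; now {45, 28, 25}
insert 29 → {45, 29, 28, 25}
insert 50 → {50, 45, 29, 28, 25}
forward next packet → 50; now {45, 29, 28, 25}
forward next packet → 45; now {29, 28, 25}
forward next packet → 29; now {28, 25}
forward next packet → 28; now {25}
forward next packet → 25; now {}
insert 31 → {31}
insert 38 → {38, 31}
forward next packet → 38; now {31}
insert 40 → {40, 31}
forward next packet → 40; now {31}
forward next packet → 31; now {}
insert 49 → {49}
forward next packet → 49; now {}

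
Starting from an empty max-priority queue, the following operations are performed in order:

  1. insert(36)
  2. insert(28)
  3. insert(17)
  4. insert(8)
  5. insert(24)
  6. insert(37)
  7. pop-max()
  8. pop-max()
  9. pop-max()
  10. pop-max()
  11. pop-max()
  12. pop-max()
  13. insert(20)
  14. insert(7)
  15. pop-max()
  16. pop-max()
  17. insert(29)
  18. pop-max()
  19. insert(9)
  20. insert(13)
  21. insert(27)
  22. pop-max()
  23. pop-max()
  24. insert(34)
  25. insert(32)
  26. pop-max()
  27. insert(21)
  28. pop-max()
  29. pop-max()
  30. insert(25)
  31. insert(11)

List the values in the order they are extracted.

insert 36 → {36}
insert 28 → {36, 28}
insert 17 → {36, 28, 17}
insert 8 → {36, 28, 17, 8}
insert 24 → {36, 28, 24, 17, 8}
insert 37 → {37, 36, 28, 24, 17, 8}
pop-max → 37; now {36, 28, 24, 17, 8}
pop-max → 36; now {28, 24, 17, 8}
pop-max → 28; now {24, 17, 8}
pop-max → 24; now {17, 8}
pop-max → 17; now {8}
pop-max → 8; now {}
insert 20 → {20}
insert 7 → {20, 7}
pop-max → 20; now {7}
pop-max → 7; now {}
insert 29 → {29}
pop-max → 29; now {}
insert 9 → {9}
insert 13 → {13, 9}
insert 27 → {27, 13, 9}
pop-max → 27; now {13, 9}
pop-max → 13; now {9}
insert 34 → {34, 9}
insert 32 → {34, 32, 9}
pop-max → 34; now {32, 9}
insert 21 → {32, 21, 9}
pop-max → 32; now {21, 9}
pop-max → 21; now {9}
insert 25 → {25, 9}
insert 11 → {25, 11, 9}

[37, 36, 28, 24, 17, 8, 20, 7, 29, 27, 13, 34, 32, 21]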